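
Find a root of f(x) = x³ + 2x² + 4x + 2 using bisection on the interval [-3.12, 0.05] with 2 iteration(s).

f(x) = x³ + 2x² + 4x + 2
Initial interval: [-3.12, 0.05]

Iteration 1:
  c_1 = (-3.120000 + 0.050000)/2 = -1.535000
  f(c_1) = f(-1.535000) = -3.044355
  f(a) × f(c) ≥ 0, new interval: [-1.535000, 0.050000]
Iteration 2:
  c_2 = (-1.535000 + 0.050000)/2 = -0.742500
  f(c_2) = f(-0.742500) = -0.276732
  f(a) × f(c) ≥ 0, new interval: [-0.742500, 0.050000]

After 2 iteration(s), the approximation is c_2 = -0.742500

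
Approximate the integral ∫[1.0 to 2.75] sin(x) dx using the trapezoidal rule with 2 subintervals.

f(x) = sin(x)
a = 1.0, b = 2.75, n = 2
h = (b - a)/n = 0.875000

Trapezoidal rule: (h/2)[f(x₀) + 2f(x₁) + 2f(x₂) + ... + f(xₙ)]

x_0 = 1.0000, f(x_0) = 0.841471, coefficient = 1
x_1 = 1.8750, f(x_1) = 0.954086, coefficient = 2
x_2 = 2.7500, f(x_2) = 0.381661, coefficient = 1

I ≈ (0.875000/2) × 3.131304 = 1.369945
Exact value: 1.464605
Error: 0.094659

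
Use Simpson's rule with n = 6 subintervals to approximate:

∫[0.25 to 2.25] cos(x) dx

f(x) = cos(x)
a = 0.25, b = 2.25, n = 6
h = (b - a)/n = 0.333333

Simpson's rule: (h/3)[f(x₀) + 4f(x₁) + 2f(x₂) + ... + f(xₙ)]

x_0 = 0.2500, f(x_0) = 0.968912, coefficient = 1
x_1 = 0.5833, f(x_1) = 0.834631, coefficient = 4
x_2 = 0.9167, f(x_2) = 0.608469, coefficient = 2
x_3 = 1.2500, f(x_3) = 0.315322, coefficient = 4
x_4 = 1.5833, f(x_4) = -0.012537, coefficient = 2
x_5 = 1.9167, f(x_5) = -0.339016, coefficient = 4
x_6 = 2.2500, f(x_6) = -0.628174, coefficient = 1

I ≈ (0.333333/3) × 4.776355 = 0.530706
Exact value: 0.530669
Error: 0.000037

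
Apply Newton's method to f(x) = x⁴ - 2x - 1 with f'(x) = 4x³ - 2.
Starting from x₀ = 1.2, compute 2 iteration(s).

f(x) = x⁴ - 2x - 1
f'(x) = 4x³ - 2
x₀ = 1.2

Newton-Raphson formula: x_{n+1} = x_n - f(x_n)/f'(x_n)

Iteration 1:
  f(1.200000) = -1.326400
  f'(1.200000) = 4.912000
  x_1 = 1.200000 - (-1.326400)/4.912000 = 1.470033
Iteration 2:
  f(1.470033) = 0.729838
  f'(1.470033) = 10.706937
  x_2 = 1.470033 - 0.729838/10.706937 = 1.401868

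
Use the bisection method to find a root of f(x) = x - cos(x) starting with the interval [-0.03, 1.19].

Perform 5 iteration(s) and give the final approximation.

f(x) = x - cos(x)
Initial interval: [-0.03, 1.19]

Iteration 1:
  c_1 = (-0.030000 + 1.190000)/2 = 0.580000
  f(c_1) = f(0.580000) = -0.256463
  f(a) × f(c) ≥ 0, new interval: [0.580000, 1.190000]
Iteration 2:
  c_2 = (0.580000 + 1.190000)/2 = 0.885000
  f(c_2) = f(0.885000) = 0.251710
  f(a) × f(c) < 0, new interval: [0.580000, 0.885000]
Iteration 3:
  c_3 = (0.580000 + 0.885000)/2 = 0.732500
  f(c_3) = f(0.732500) = -0.011005
  f(a) × f(c) ≥ 0, new interval: [0.732500, 0.885000]
Iteration 4:
  c_4 = (0.732500 + 0.885000)/2 = 0.808750
  f(c_4) = f(0.808750) = 0.118347
  f(a) × f(c) < 0, new interval: [0.732500, 0.808750]
Iteration 5:
  c_5 = (0.732500 + 0.808750)/2 = 0.770625
  f(c_5) = f(0.770625) = 0.053150
  f(a) × f(c) < 0, new interval: [0.732500, 0.770625]

After 5 iteration(s), the approximation is c_5 = 0.770625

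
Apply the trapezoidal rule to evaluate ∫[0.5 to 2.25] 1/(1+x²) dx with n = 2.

f(x) = 1/(1+x²)
a = 0.5, b = 2.25, n = 2
h = (b - a)/n = 0.875000

Trapezoidal rule: (h/2)[f(x₀) + 2f(x₁) + 2f(x₂) + ... + f(xₙ)]

x_0 = 0.5000, f(x_0) = 0.800000, coefficient = 1
x_1 = 1.3750, f(x_1) = 0.345946, coefficient = 2
x_2 = 2.2500, f(x_2) = 0.164948, coefficient = 1

I ≈ (0.875000/2) × 1.656840 = 0.724868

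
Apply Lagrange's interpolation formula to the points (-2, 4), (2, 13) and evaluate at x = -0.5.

Lagrange interpolation formula:
P(x) = Σ yᵢ × Lᵢ(x)
where Lᵢ(x) = Π_{j≠i} (x - xⱼ)/(xᵢ - xⱼ)

L_0(-0.5) = (-0.5 - 2)/(-2 - 2) = 0.625000
L_1(-0.5) = (-0.5 - (-2))/(2 - (-2)) = 0.375000

P(-0.5) = 4×L_0(-0.5) + 13×L_1(-0.5)
P(-0.5) = 7.375000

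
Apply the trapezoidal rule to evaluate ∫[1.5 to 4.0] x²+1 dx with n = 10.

f(x) = x²+1
a = 1.5, b = 4.0, n = 10
h = (b - a)/n = 0.250000

Trapezoidal rule: (h/2)[f(x₀) + 2f(x₁) + 2f(x₂) + ... + f(xₙ)]

x_0 = 1.5000, f(x_0) = 3.250000, coefficient = 1
x_1 = 1.7500, f(x_1) = 4.062500, coefficient = 2
x_2 = 2.0000, f(x_2) = 5.000000, coefficient = 2
x_3 = 2.2500, f(x_3) = 6.062500, coefficient = 2
x_4 = 2.5000, f(x_4) = 7.250000, coefficient = 2
x_5 = 2.7500, f(x_5) = 8.562500, coefficient = 2
x_6 = 3.0000, f(x_6) = 10.000000, coefficient = 2
x_7 = 3.2500, f(x_7) = 11.562500, coefficient = 2
x_8 = 3.5000, f(x_8) = 13.250000, coefficient = 2
x_9 = 3.7500, f(x_9) = 15.062500, coefficient = 2
x_10 = 4.0000, f(x_10) = 17.000000, coefficient = 1

I ≈ (0.250000/2) × 181.875000 = 22.734375
Exact value: 22.708333
Error: 0.026042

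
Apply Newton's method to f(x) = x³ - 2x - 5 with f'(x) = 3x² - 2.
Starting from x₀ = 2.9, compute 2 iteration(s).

f(x) = x³ - 2x - 5
f'(x) = 3x² - 2
x₀ = 2.9

Newton-Raphson formula: x_{n+1} = x_n - f(x_n)/f'(x_n)

Iteration 1:
  f(2.900000) = 13.589000
  f'(2.900000) = 23.230000
  x_1 = 2.900000 - 13.589000/23.230000 = 2.315024
Iteration 2:
  f(2.315024) = 2.776939
  f'(2.315024) = 14.078004
  x_2 = 2.315024 - 2.776939/14.078004 = 2.117770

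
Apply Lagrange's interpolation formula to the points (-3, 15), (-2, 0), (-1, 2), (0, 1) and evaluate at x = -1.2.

Lagrange interpolation formula:
P(x) = Σ yᵢ × Lᵢ(x)
where Lᵢ(x) = Π_{j≠i} (x - xⱼ)/(xᵢ - xⱼ)

L_0(-1.2) = (-1.2 - (-2))/(-3 - (-2)) × (-1.2 - (-1))/(-3 - (-1)) × (-1.2 - 0)/(-3 - 0) = -0.032000
L_1(-1.2) = (-1.2 - (-3))/(-2 - (-3)) × (-1.2 - (-1))/(-2 - (-1)) × (-1.2 - 0)/(-2 - 0) = 0.216000
L_2(-1.2) = (-1.2 - (-3))/(-1 - (-3)) × (-1.2 - (-2))/(-1 - (-2)) × (-1.2 - 0)/(-1 - 0) = 0.864000
L_3(-1.2) = (-1.2 - (-3))/(0 - (-3)) × (-1.2 - (-2))/(0 - (-2)) × (-1.2 - (-1))/(0 - (-1)) = -0.048000

P(-1.2) = 15×L_0(-1.2) + 0×L_1(-1.2) + 2×L_2(-1.2) + 1×L_3(-1.2)
P(-1.2) = 1.200000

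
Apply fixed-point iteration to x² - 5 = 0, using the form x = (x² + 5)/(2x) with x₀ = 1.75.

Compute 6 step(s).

Equation: x² - 5 = 0
Fixed-point form: x = (x² + 5)/(2x)
x₀ = 1.75

x_1 = g(1.750000) = 2.303571
x_2 = g(2.303571) = 2.237057
x_3 = g(2.237057) = 2.236068
x_4 = g(2.236068) = 2.236068
x_5 = g(2.236068) = 2.236068
x_6 = g(2.236068) = 2.236068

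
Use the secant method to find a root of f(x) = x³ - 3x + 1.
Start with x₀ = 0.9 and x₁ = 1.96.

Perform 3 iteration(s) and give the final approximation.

f(x) = x³ - 3x + 1
x₀ = 0.9, x₁ = 1.96

Secant formula: x_{n+1} = x_n - f(x_n)(x_n - x_{n-1})/(f(x_n) - f(x_{n-1}))

Iteration 1:
  f(0.900000) = -0.971000
  f(1.960000) = 2.649536
  x_2 = 1.960000 - 2.649536×(1.960000 - 0.900000)/(2.649536 - (-0.971000))
       = 1.184284
Iteration 2:
  f(1.960000) = 2.649536
  f(1.184284) = -0.891860
  x_3 = 1.184284 - (-0.891860)×(1.184284 - 1.960000)/(-0.891860 - 2.649536)
       = 1.379639
Iteration 3:
  f(1.184284) = -0.891860
  f(1.379639) = -0.512907
  x_4 = 1.379639 - (-0.512907)×(1.379639 - 1.184284)/(-0.512907 - (-0.891860))
       = 1.644049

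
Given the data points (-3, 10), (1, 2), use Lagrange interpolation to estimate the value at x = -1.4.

Lagrange interpolation formula:
P(x) = Σ yᵢ × Lᵢ(x)
where Lᵢ(x) = Π_{j≠i} (x - xⱼ)/(xᵢ - xⱼ)

L_0(-1.4) = (-1.4 - 1)/(-3 - 1) = 0.600000
L_1(-1.4) = (-1.4 - (-3))/(1 - (-3)) = 0.400000

P(-1.4) = 10×L_0(-1.4) + 2×L_1(-1.4)
P(-1.4) = 6.800000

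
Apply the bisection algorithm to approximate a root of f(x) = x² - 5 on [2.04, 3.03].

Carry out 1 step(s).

f(x) = x² - 5
Initial interval: [2.04, 3.03]

Iteration 1:
  c_1 = (2.040000 + 3.030000)/2 = 2.535000
  f(c_1) = f(2.535000) = 1.426225
  f(a) × f(c) < 0, new interval: [2.040000, 2.535000]

After 1 iteration(s), the approximation is c_1 = 2.535000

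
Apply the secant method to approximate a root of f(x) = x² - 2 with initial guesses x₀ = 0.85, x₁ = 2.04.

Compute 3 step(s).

f(x) = x² - 2
x₀ = 0.85, x₁ = 2.04

Secant formula: x_{n+1} = x_n - f(x_n)(x_n - x_{n-1})/(f(x_n) - f(x_{n-1}))

Iteration 1:
  f(0.850000) = -1.277500
  f(2.040000) = 2.161600
  x_2 = 2.040000 - 2.161600×(2.040000 - 0.850000)/(2.161600 - (-1.277500))
       = 1.292042
Iteration 2:
  f(2.040000) = 2.161600
  f(1.292042) = -0.330629
  x_3 = 1.292042 - (-0.330629)×(1.292042 - 2.040000)/(-0.330629 - 2.161600)
       = 1.391269
Iteration 3:
  f(1.292042) = -0.330629
  f(1.391269) = -0.064372
  x_4 = 1.391269 - (-0.064372)×(1.391269 - 1.292042)/(-0.064372 - (-0.330629))
       = 1.415258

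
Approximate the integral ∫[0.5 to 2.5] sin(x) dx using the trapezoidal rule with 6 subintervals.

f(x) = sin(x)
a = 0.5, b = 2.5, n = 6
h = (b - a)/n = 0.333333

Trapezoidal rule: (h/2)[f(x₀) + 2f(x₁) + 2f(x₂) + ... + f(xₙ)]

x_0 = 0.5000, f(x_0) = 0.479426, coefficient = 1
x_1 = 0.8333, f(x_1) = 0.740177, coefficient = 2
x_2 = 1.1667, f(x_2) = 0.919445, coefficient = 2
x_3 = 1.5000, f(x_3) = 0.997495, coefficient = 2
x_4 = 1.8333, f(x_4) = 0.965735, coefficient = 2
x_5 = 2.1667, f(x_5) = 0.827660, coefficient = 2
x_6 = 2.5000, f(x_6) = 0.598472, coefficient = 1

I ≈ (0.333333/2) × 9.978921 = 1.663154
Exact value: 1.678726
Error: 0.015573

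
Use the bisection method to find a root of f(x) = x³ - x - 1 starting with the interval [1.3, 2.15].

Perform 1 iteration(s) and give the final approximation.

f(x) = x³ - x - 1
Initial interval: [1.3, 2.15]

Iteration 1:
  c_1 = (1.300000 + 2.150000)/2 = 1.725000
  f(c_1) = f(1.725000) = 2.407953
  f(a) × f(c) < 0, new interval: [1.300000, 1.725000]

After 1 iteration(s), the approximation is c_1 = 1.725000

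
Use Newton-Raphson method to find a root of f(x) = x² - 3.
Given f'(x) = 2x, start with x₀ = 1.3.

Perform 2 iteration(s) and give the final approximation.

f(x) = x² - 3
f'(x) = 2x
x₀ = 1.3

Newton-Raphson formula: x_{n+1} = x_n - f(x_n)/f'(x_n)

Iteration 1:
  f(1.300000) = -1.310000
  f'(1.300000) = 2.600000
  x_1 = 1.300000 - (-1.310000)/2.600000 = 1.803846
Iteration 2:
  f(1.803846) = 0.253861
  f'(1.803846) = 3.607692
  x_2 = 1.803846 - 0.253861/3.607692 = 1.733480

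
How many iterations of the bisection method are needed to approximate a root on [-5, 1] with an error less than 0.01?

We need (b-a)/2^n ≤ 0.01
(1 - (-5))/2^n ≤ 0.01
6/2^n ≤ 0.01
2^n ≥ 600
n ≥ log₂(600) = 9.23
n ≥ 10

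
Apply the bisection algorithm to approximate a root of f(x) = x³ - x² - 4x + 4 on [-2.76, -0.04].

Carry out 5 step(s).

f(x) = x³ - x² - 4x + 4
Initial interval: [-2.76, -0.04]

Iteration 1:
  c_1 = (-2.760000 + (-0.040000))/2 = -1.400000
  f(c_1) = f(-1.400000) = 4.896000
  f(a) × f(c) < 0, new interval: [-2.760000, -1.400000]
Iteration 2:
  c_2 = (-2.760000 + (-1.400000))/2 = -2.080000
  f(c_2) = f(-2.080000) = -1.005312
  f(a) × f(c) ≥ 0, new interval: [-2.080000, -1.400000]
Iteration 3:
  c_3 = (-2.080000 + (-1.400000))/2 = -1.740000
  f(c_3) = f(-1.740000) = 2.664376
  f(a) × f(c) < 0, new interval: [-2.080000, -1.740000]
Iteration 4:
  c_4 = (-2.080000 + (-1.740000))/2 = -1.910000
  f(c_4) = f(-1.910000) = 1.024029
  f(a) × f(c) < 0, new interval: [-2.080000, -1.910000]
Iteration 5:
  c_5 = (-2.080000 + (-1.910000))/2 = -1.995000
  f(c_5) = f(-1.995000) = 0.059825
  f(a) × f(c) < 0, new interval: [-2.080000, -1.995000]

After 5 iteration(s), the approximation is c_5 = -1.995000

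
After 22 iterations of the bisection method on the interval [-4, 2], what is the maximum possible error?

Bisection error bound: |error| ≤ (b-a)/2^n
|error| ≤ (2 - (-4))/2^22 = 6/2^22
|error| ≤ 0.0000014305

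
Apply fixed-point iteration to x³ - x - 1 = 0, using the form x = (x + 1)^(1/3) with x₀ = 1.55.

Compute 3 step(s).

Equation: x³ - x - 1 = 0
Fixed-point form: x = (x + 1)^(1/3)
x₀ = 1.55

x_1 = g(1.550000) = 1.366197
x_2 = g(1.366197) = 1.332550
x_3 = g(1.332550) = 1.326204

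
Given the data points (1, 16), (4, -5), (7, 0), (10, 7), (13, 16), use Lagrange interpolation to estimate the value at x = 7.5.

Lagrange interpolation formula:
P(x) = Σ yᵢ × Lᵢ(x)
where Lᵢ(x) = Π_{j≠i} (x - xⱼ)/(xᵢ - xⱼ)

L_0(7.5) = (7.5 - 4)/(1 - 4) × (7.5 - 7)/(1 - 7) × (7.5 - 10)/(1 - 10) × (7.5 - 13)/(1 - 13) = 0.012378
L_1(7.5) = (7.5 - 1)/(4 - 1) × (7.5 - 7)/(4 - 7) × (7.5 - 10)/(4 - 10) × (7.5 - 13)/(4 - 13) = -0.091950
L_2(7.5) = (7.5 - 1)/(7 - 1) × (7.5 - 4)/(7 - 4) × (7.5 - 10)/(7 - 10) × (7.5 - 13)/(7 - 13) = 0.965471
L_3(7.5) = (7.5 - 1)/(10 - 1) × (7.5 - 4)/(10 - 4) × (7.5 - 7)/(10 - 7) × (7.5 - 13)/(10 - 13) = 0.128729
L_4(7.5) = (7.5 - 1)/(13 - 1) × (7.5 - 4)/(13 - 4) × (7.5 - 7)/(13 - 7) × (7.5 - 10)/(13 - 10) = -0.014628

P(7.5) = 16×L_0(7.5) + (-5)×L_1(7.5) + 0×L_2(7.5) + 7×L_3(7.5) + 16×L_4(7.5)
P(7.5) = 1.324846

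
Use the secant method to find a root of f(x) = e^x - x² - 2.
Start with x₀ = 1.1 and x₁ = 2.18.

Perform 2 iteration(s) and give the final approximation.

f(x) = e^x - x² - 2
x₀ = 1.1, x₁ = 2.18

Secant formula: x_{n+1} = x_n - f(x_n)(x_n - x_{n-1})/(f(x_n) - f(x_{n-1}))

Iteration 1:
  f(1.100000) = -0.205834
  f(2.180000) = 2.093906
  x_2 = 2.180000 - 2.093906×(2.180000 - 1.100000)/(2.093906 - (-0.205834))
       = 1.196663
Iteration 2:
  f(2.180000) = 2.093906
  f(1.196663) = -0.122946
  x_3 = 1.196663 - (-0.122946)×(1.196663 - 2.180000)/(-0.122946 - 2.093906)
       = 1.251199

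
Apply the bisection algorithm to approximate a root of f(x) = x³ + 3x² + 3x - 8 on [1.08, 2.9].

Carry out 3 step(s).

f(x) = x³ + 3x² + 3x - 8
Initial interval: [1.08, 2.9]

Iteration 1:
  c_1 = (1.080000 + 2.900000)/2 = 1.990000
  f(c_1) = f(1.990000) = 17.730899
  f(a) × f(c) < 0, new interval: [1.080000, 1.990000]
Iteration 2:
  c_2 = (1.080000 + 1.990000)/2 = 1.535000
  f(c_2) = f(1.535000) = 7.290480
  f(a) × f(c) < 0, new interval: [1.080000, 1.535000]
Iteration 3:
  c_3 = (1.080000 + 1.535000)/2 = 1.307500
  f(c_3) = f(1.307500) = 3.286414
  f(a) × f(c) < 0, new interval: [1.080000, 1.307500]

After 3 iteration(s), the approximation is c_3 = 1.307500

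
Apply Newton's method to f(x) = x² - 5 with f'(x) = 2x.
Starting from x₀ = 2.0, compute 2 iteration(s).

f(x) = x² - 5
f'(x) = 2x
x₀ = 2.0

Newton-Raphson formula: x_{n+1} = x_n - f(x_n)/f'(x_n)

Iteration 1:
  f(2.000000) = -1.000000
  f'(2.000000) = 4.000000
  x_1 = 2.000000 - (-1.000000)/4.000000 = 2.250000
Iteration 2:
  f(2.250000) = 0.062500
  f'(2.250000) = 4.500000
  x_2 = 2.250000 - 0.062500/4.500000 = 2.236111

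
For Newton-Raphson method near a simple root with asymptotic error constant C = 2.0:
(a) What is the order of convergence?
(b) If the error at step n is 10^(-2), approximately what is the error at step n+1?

(a) Newton-Raphson has quadratic (order 2) convergence near simple roots.
    This means |e_{n+1}| ≈ C|e_n|².

(b) With |e_n| = 10^(-2) and C = 2.0:
    |e_{n+1}| ≈ 2.0 × (10^(-2))² = 2.0 × 10^(-4)

(a) 2 (quadratic); (b) |e_{n+1}| ≈ 2.000e-04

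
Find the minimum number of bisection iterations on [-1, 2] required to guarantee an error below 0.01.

We need (b-a)/2^n ≤ 0.01
(2 - (-1))/2^n ≤ 0.01
3/2^n ≤ 0.01
2^n ≥ 300
n ≥ log₂(300) = 8.23
n ≥ 9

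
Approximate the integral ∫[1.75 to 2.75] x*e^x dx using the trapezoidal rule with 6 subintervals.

f(x) = x*e^x
a = 1.75, b = 2.75, n = 6
h = (b - a)/n = 0.166667

Trapezoidal rule: (h/2)[f(x₀) + 2f(x₁) + 2f(x₂) + ... + f(xₙ)]

x_0 = 1.7500, f(x_0) = 10.070555, coefficient = 1
x_1 = 1.9167, f(x_1) = 13.029998, coefficient = 2
x_2 = 2.0833, f(x_2) = 16.731656, coefficient = 2
x_3 = 2.2500, f(x_3) = 21.347406, coefficient = 2
x_4 = 2.4167, f(x_4) = 27.087053, coefficient = 2
x_5 = 2.5833, f(x_5) = 34.206439, coefficient = 2
x_6 = 2.7500, f(x_6) = 43.017238, coefficient = 1

I ≈ (0.166667/2) × 277.892894 = 23.157741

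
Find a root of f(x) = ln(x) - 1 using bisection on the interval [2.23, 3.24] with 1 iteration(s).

f(x) = ln(x) - 1
Initial interval: [2.23, 3.24]

Iteration 1:
  c_1 = (2.230000 + 3.240000)/2 = 2.735000
  f(c_1) = f(2.735000) = 0.006131
  f(a) × f(c) < 0, new interval: [2.230000, 2.735000]

After 1 iteration(s), the approximation is c_1 = 2.735000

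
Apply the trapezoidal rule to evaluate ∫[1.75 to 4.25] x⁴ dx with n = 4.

f(x) = x⁴
a = 1.75, b = 4.25, n = 4
h = (b - a)/n = 0.625000

Trapezoidal rule: (h/2)[f(x₀) + 2f(x₁) + 2f(x₂) + ... + f(xₙ)]

x_0 = 1.7500, f(x_0) = 9.378906, coefficient = 1
x_1 = 2.3750, f(x_1) = 31.816650, coefficient = 2
x_2 = 3.0000, f(x_2) = 81.000000, coefficient = 2
x_3 = 3.6250, f(x_3) = 172.676025, coefficient = 2
x_4 = 4.2500, f(x_4) = 326.253906, coefficient = 1

I ≈ (0.625000/2) × 906.618164 = 283.318176
Exact value: 274.033203
Error: 9.284973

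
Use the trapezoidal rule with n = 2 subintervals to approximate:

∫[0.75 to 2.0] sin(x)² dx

f(x) = sin(x)²
a = 0.75, b = 2.0, n = 2
h = (b - a)/n = 0.625000

Trapezoidal rule: (h/2)[f(x₀) + 2f(x₁) + 2f(x₂) + ... + f(xₙ)]

x_0 = 0.7500, f(x_0) = 0.464631, coefficient = 1
x_1 = 1.3750, f(x_1) = 0.962151, coefficient = 2
x_2 = 2.0000, f(x_2) = 0.826822, coefficient = 1

I ≈ (0.625000/2) × 3.215756 = 1.004924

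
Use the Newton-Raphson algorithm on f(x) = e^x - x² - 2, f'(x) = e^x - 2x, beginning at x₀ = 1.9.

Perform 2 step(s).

f(x) = e^x - x² - 2
f'(x) = e^x - 2x
x₀ = 1.9

Newton-Raphson formula: x_{n+1} = x_n - f(x_n)/f'(x_n)

Iteration 1:
  f(1.900000) = 1.075894
  f'(1.900000) = 2.885894
  x_1 = 1.900000 - 1.075894/2.885894 = 1.527189
Iteration 2:
  f(1.527189) = 0.272906
  f'(1.527189) = 1.550834
  x_2 = 1.527189 - 0.272906/1.550834 = 1.351215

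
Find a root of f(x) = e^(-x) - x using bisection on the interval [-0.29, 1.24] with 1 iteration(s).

f(x) = e^(-x) - x
Initial interval: [-0.29, 1.24]

Iteration 1:
  c_1 = (-0.290000 + 1.240000)/2 = 0.475000
  f(c_1) = f(0.475000) = 0.146885
  f(a) × f(c) ≥ 0, new interval: [0.475000, 1.240000]

After 1 iteration(s), the approximation is c_1 = 0.475000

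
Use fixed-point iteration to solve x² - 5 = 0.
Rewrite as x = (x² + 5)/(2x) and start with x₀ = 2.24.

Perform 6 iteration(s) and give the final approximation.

Equation: x² - 5 = 0
Fixed-point form: x = (x² + 5)/(2x)
x₀ = 2.24

x_1 = g(2.240000) = 2.236071
x_2 = g(2.236071) = 2.236068
x_3 = g(2.236068) = 2.236068
x_4 = g(2.236068) = 2.236068
x_5 = g(2.236068) = 2.236068
x_6 = g(2.236068) = 2.236068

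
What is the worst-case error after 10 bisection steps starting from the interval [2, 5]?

Bisection error bound: |error| ≤ (b-a)/2^n
|error| ≤ (5 - 2)/2^10 = 3/2^10
|error| ≤ 0.0029296875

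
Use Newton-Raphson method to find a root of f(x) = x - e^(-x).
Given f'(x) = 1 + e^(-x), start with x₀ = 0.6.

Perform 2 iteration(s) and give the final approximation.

f(x) = x - e^(-x)
f'(x) = 1 + e^(-x)
x₀ = 0.6

Newton-Raphson formula: x_{n+1} = x_n - f(x_n)/f'(x_n)

Iteration 1:
  f(0.600000) = 0.051188
  f'(0.600000) = 1.548812
  x_1 = 0.600000 - 0.051188/1.548812 = 0.566950
Iteration 2:
  f(0.566950) = -0.000303
  f'(0.566950) = 1.567253
  x_2 = 0.566950 - (-0.000303)/1.567253 = 0.567143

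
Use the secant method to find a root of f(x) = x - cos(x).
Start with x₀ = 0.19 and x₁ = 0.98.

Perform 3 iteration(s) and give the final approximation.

f(x) = x - cos(x)
x₀ = 0.19, x₁ = 0.98

Secant formula: x_{n+1} = x_n - f(x_n)(x_n - x_{n-1})/(f(x_n) - f(x_{n-1}))

Iteration 1:
  f(0.190000) = -0.792004
  f(0.980000) = 0.422977
  x_2 = 0.980000 - 0.422977×(0.980000 - 0.190000)/(0.422977 - (-0.792004))
       = 0.704973
Iteration 2:
  f(0.980000) = 0.422977
  f(0.704973) = -0.056655
  x_3 = 0.704973 - (-0.056655)×(0.704973 - 0.980000)/(-0.056655 - 0.422977)
       = 0.737460
Iteration 3:
  f(0.704973) = -0.056655
  f(0.737460) = -0.002719
  x_4 = 0.737460 - (-0.002719)×(0.737460 - 0.704973)/(-0.002719 - (-0.056655))
       = 0.739098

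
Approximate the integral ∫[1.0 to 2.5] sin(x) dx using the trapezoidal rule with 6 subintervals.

f(x) = sin(x)
a = 1.0, b = 2.5, n = 6
h = (b - a)/n = 0.250000

Trapezoidal rule: (h/2)[f(x₀) + 2f(x₁) + 2f(x₂) + ... + f(xₙ)]

x_0 = 1.0000, f(x_0) = 0.841471, coefficient = 1
x_1 = 1.2500, f(x_1) = 0.948985, coefficient = 2
x_2 = 1.5000, f(x_2) = 0.997495, coefficient = 2
x_3 = 1.7500, f(x_3) = 0.983986, coefficient = 2
x_4 = 2.0000, f(x_4) = 0.909297, coefficient = 2
x_5 = 2.2500, f(x_5) = 0.778073, coefficient = 2
x_6 = 2.5000, f(x_6) = 0.598472, coefficient = 1

I ≈ (0.250000/2) × 10.675615 = 1.334452
Exact value: 1.341446
Error: 0.006994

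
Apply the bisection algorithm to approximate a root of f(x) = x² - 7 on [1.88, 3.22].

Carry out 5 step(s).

f(x) = x² - 7
Initial interval: [1.88, 3.22]

Iteration 1:
  c_1 = (1.880000 + 3.220000)/2 = 2.550000
  f(c_1) = f(2.550000) = -0.497500
  f(a) × f(c) ≥ 0, new interval: [2.550000, 3.220000]
Iteration 2:
  c_2 = (2.550000 + 3.220000)/2 = 2.885000
  f(c_2) = f(2.885000) = 1.323225
  f(a) × f(c) < 0, new interval: [2.550000, 2.885000]
Iteration 3:
  c_3 = (2.550000 + 2.885000)/2 = 2.717500
  f(c_3) = f(2.717500) = 0.384806
  f(a) × f(c) < 0, new interval: [2.550000, 2.717500]
Iteration 4:
  c_4 = (2.550000 + 2.717500)/2 = 2.633750
  f(c_4) = f(2.633750) = -0.063361
  f(a) × f(c) ≥ 0, new interval: [2.633750, 2.717500]
Iteration 5:
  c_5 = (2.633750 + 2.717500)/2 = 2.675625
  f(c_5) = f(2.675625) = 0.158969
  f(a) × f(c) < 0, new interval: [2.633750, 2.675625]

After 5 iteration(s), the approximation is c_5 = 2.675625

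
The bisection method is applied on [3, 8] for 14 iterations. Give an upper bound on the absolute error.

Bisection error bound: |error| ≤ (b-a)/2^n
|error| ≤ (8 - 3)/2^14 = 5/2^14
|error| ≤ 0.0003051758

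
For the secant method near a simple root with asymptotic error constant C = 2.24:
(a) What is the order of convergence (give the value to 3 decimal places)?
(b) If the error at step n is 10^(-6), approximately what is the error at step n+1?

(a) Secant method has superlinear convergence with order φ = (1+√5)/2 ≈ 1.618.
    This means |e_{n+1}| ≈ C|e_n|^1.618.

(b) With |e_n| = 10^(-6) and C = 2.24:
    |e_{n+1}| ≈ 2.24 × (10^(-6))^1.618 = 2.24 × 10^(-9.71)

(a) ≈ 1.618 (golden ratio); (b) |e_{n+1}| ≈ 4.386e-10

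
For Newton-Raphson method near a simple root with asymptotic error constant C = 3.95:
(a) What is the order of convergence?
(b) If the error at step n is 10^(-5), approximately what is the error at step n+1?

(a) Newton-Raphson has quadratic (order 2) convergence near simple roots.
    This means |e_{n+1}| ≈ C|e_n|².

(b) With |e_n| = 10^(-5) and C = 3.95:
    |e_{n+1}| ≈ 3.95 × (10^(-5))² = 3.95 × 10^(-10)

(a) 2 (quadratic); (b) |e_{n+1}| ≈ 3.950e-10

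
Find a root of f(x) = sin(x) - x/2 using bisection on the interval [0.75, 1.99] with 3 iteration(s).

f(x) = sin(x) - x/2
Initial interval: [0.75, 1.99]

Iteration 1:
  c_1 = (0.750000 + 1.990000)/2 = 1.370000
  f(c_1) = f(1.370000) = 0.294908
  f(a) × f(c) ≥ 0, new interval: [1.370000, 1.990000]
Iteration 2:
  c_2 = (1.370000 + 1.990000)/2 = 1.680000
  f(c_2) = f(1.680000) = 0.154043
  f(a) × f(c) ≥ 0, new interval: [1.680000, 1.990000]
Iteration 3:
  c_3 = (1.680000 + 1.990000)/2 = 1.835000
  f(c_3) = f(1.835000) = 0.047801
  f(a) × f(c) ≥ 0, new interval: [1.835000, 1.990000]

After 3 iteration(s), the approximation is c_3 = 1.835000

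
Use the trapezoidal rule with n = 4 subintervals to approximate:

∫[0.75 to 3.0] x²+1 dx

f(x) = x²+1
a = 0.75, b = 3.0, n = 4
h = (b - a)/n = 0.562500

Trapezoidal rule: (h/2)[f(x₀) + 2f(x₁) + 2f(x₂) + ... + f(xₙ)]

x_0 = 0.7500, f(x_0) = 1.562500, coefficient = 1
x_1 = 1.3125, f(x_1) = 2.722656, coefficient = 2
x_2 = 1.8750, f(x_2) = 4.515625, coefficient = 2
x_3 = 2.4375, f(x_3) = 6.941406, coefficient = 2
x_4 = 3.0000, f(x_4) = 10.000000, coefficient = 1

I ≈ (0.562500/2) × 39.921875 = 11.228027
Exact value: 11.109375
Error: 0.118652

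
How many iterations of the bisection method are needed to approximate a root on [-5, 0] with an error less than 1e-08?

We need (b-a)/2^n ≤ 1e-08
(0 - (-5))/2^n ≤ 1e-08
5/2^n ≤ 1e-08
2^n ≥ 500000000
n ≥ log₂(500000000) = 28.90
n ≥ 29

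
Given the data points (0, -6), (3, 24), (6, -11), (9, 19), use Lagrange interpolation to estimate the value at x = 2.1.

Lagrange interpolation formula:
P(x) = Σ yᵢ × Lᵢ(x)
where Lᵢ(x) = Π_{j≠i} (x - xⱼ)/(xᵢ - xⱼ)

L_0(2.1) = (2.1 - 3)/(0 - 3) × (2.1 - 6)/(0 - 6) × (2.1 - 9)/(0 - 9) = 0.149500
L_1(2.1) = (2.1 - 0)/(3 - 0) × (2.1 - 6)/(3 - 6) × (2.1 - 9)/(3 - 9) = 1.046500
L_2(2.1) = (2.1 - 0)/(6 - 0) × (2.1 - 3)/(6 - 3) × (2.1 - 9)/(6 - 9) = -0.241500
L_3(2.1) = (2.1 - 0)/(9 - 0) × (2.1 - 3)/(9 - 3) × (2.1 - 6)/(9 - 6) = 0.045500

P(2.1) = (-6)×L_0(2.1) + 24×L_1(2.1) + (-11)×L_2(2.1) + 19×L_3(2.1)
P(2.1) = 27.740000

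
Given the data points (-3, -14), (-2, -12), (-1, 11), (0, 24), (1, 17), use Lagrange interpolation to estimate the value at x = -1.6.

Lagrange interpolation formula:
P(x) = Σ yᵢ × Lᵢ(x)
where Lᵢ(x) = Π_{j≠i} (x - xⱼ)/(xᵢ - xⱼ)

L_0(-1.6) = (-1.6 - (-2))/(-3 - (-2)) × (-1.6 - (-1))/(-3 - (-1)) × (-1.6 - 0)/(-3 - 0) × (-1.6 - 1)/(-3 - 1) = -0.041600
L_1(-1.6) = (-1.6 - (-3))/(-2 - (-3)) × (-1.6 - (-1))/(-2 - (-1)) × (-1.6 - 0)/(-2 - 0) × (-1.6 - 1)/(-2 - 1) = 0.582400
L_2(-1.6) = (-1.6 - (-3))/(-1 - (-3)) × (-1.6 - (-2))/(-1 - (-2)) × (-1.6 - 0)/(-1 - 0) × (-1.6 - 1)/(-1 - 1) = 0.582400
L_3(-1.6) = (-1.6 - (-3))/(0 - (-3)) × (-1.6 - (-2))/(0 - (-2)) × (-1.6 - (-1))/(0 - (-1)) × (-1.6 - 1)/(0 - 1) = -0.145600
L_4(-1.6) = (-1.6 - (-3))/(1 - (-3)) × (-1.6 - (-2))/(1 - (-2)) × (-1.6 - (-1))/(1 - (-1)) × (-1.6 - 0)/(1 - 0) = 0.022400

P(-1.6) = (-14)×L_0(-1.6) + (-12)×L_1(-1.6) + 11×L_2(-1.6) + 24×L_3(-1.6) + 17×L_4(-1.6)
P(-1.6) = -3.113600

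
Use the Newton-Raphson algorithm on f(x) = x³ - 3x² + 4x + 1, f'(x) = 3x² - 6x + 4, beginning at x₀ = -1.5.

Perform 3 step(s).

f(x) = x³ - 3x² + 4x + 1
f'(x) = 3x² - 6x + 4
x₀ = -1.5

Newton-Raphson formula: x_{n+1} = x_n - f(x_n)/f'(x_n)

Iteration 1:
  f(-1.500000) = -15.125000
  f'(-1.500000) = 19.750000
  x_1 = -1.500000 - (-15.125000)/19.750000 = -0.734177
Iteration 2:
  f(-0.734177) = -3.949491
  f'(-0.734177) = 10.022112
  x_2 = -0.734177 - (-3.949491)/10.022112 = -0.340100
Iteration 3:
  f(-0.340100) = -0.746740
  f'(-0.340100) = 6.387600
  x_3 = -0.340100 - (-0.746740)/6.387600 = -0.223195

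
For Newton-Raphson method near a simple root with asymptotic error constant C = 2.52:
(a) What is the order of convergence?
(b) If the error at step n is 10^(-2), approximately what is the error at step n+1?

(a) Newton-Raphson has quadratic (order 2) convergence near simple roots.
    This means |e_{n+1}| ≈ C|e_n|².

(b) With |e_n| = 10^(-2) and C = 2.52:
    |e_{n+1}| ≈ 2.52 × (10^(-2))² = 2.52 × 10^(-4)

(a) 2 (quadratic); (b) |e_{n+1}| ≈ 2.520e-04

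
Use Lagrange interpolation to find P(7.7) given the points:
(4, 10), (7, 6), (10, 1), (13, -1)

Lagrange interpolation formula:
P(x) = Σ yᵢ × Lᵢ(x)
where Lᵢ(x) = Π_{j≠i} (x - xⱼ)/(xᵢ - xⱼ)

L_0(7.7) = (7.7 - 7)/(4 - 7) × (7.7 - 10)/(4 - 10) × (7.7 - 13)/(4 - 13) = -0.052673
L_1(7.7) = (7.7 - 4)/(7 - 4) × (7.7 - 10)/(7 - 10) × (7.7 - 13)/(7 - 13) = 0.835241
L_2(7.7) = (7.7 - 4)/(10 - 4) × (7.7 - 7)/(10 - 7) × (7.7 - 13)/(10 - 13) = 0.254204
L_3(7.7) = (7.7 - 4)/(13 - 4) × (7.7 - 7)/(13 - 7) × (7.7 - 10)/(13 - 10) = -0.036772

P(7.7) = 10×L_0(7.7) + 6×L_1(7.7) + 1×L_2(7.7) + (-1)×L_3(7.7)
P(7.7) = 4.775691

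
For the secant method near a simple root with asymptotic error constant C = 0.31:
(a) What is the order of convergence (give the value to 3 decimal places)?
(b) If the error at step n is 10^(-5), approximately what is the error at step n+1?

(a) Secant method has superlinear convergence with order φ = (1+√5)/2 ≈ 1.618.
    This means |e_{n+1}| ≈ C|e_n|^1.618.

(b) With |e_n| = 10^(-5) and C = 0.31:
    |e_{n+1}| ≈ 0.31 × (10^(-5))^1.618 = 0.31 × 10^(-8.09)

(a) ≈ 1.618 (golden ratio); (b) |e_{n+1}| ≈ 2.519e-09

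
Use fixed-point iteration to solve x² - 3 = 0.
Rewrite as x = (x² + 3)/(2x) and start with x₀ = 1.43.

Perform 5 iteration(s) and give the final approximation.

Equation: x² - 3 = 0
Fixed-point form: x = (x² + 3)/(2x)
x₀ = 1.43

x_1 = g(1.430000) = 1.763951
x_2 = g(1.763951) = 1.732339
x_3 = g(1.732339) = 1.732051
x_4 = g(1.732051) = 1.732051
x_5 = g(1.732051) = 1.732051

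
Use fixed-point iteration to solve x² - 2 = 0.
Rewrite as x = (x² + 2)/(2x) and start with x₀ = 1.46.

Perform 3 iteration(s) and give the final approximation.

Equation: x² - 2 = 0
Fixed-point form: x = (x² + 2)/(2x)
x₀ = 1.46

x_1 = g(1.460000) = 1.414932
x_2 = g(1.414932) = 1.414214
x_3 = g(1.414214) = 1.414214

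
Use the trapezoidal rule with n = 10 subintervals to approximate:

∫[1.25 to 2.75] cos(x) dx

f(x) = cos(x)
a = 1.25, b = 2.75, n = 10
h = (b - a)/n = 0.150000

Trapezoidal rule: (h/2)[f(x₀) + 2f(x₁) + 2f(x₂) + ... + f(xₙ)]

x_0 = 1.2500, f(x_0) = 0.315322, coefficient = 1
x_1 = 1.4000, f(x_1) = 0.169967, coefficient = 2
x_2 = 1.5500, f(x_2) = 0.020795, coefficient = 2
x_3 = 1.7000, f(x_3) = -0.128844, coefficient = 2
x_4 = 1.8500, f(x_4) = -0.275590, coefficient = 2
x_5 = 2.0000, f(x_5) = -0.416147, coefficient = 2
x_6 = 2.1500, f(x_6) = -0.547358, coefficient = 2
x_7 = 2.3000, f(x_7) = -0.666276, coefficient = 2
x_8 = 2.4500, f(x_8) = -0.770231, coefficient = 2
x_9 = 2.6000, f(x_9) = -0.856889, coefficient = 2
x_10 = 2.7500, f(x_10) = -0.924302, coefficient = 1

I ≈ (0.150000/2) × -7.550127 = -0.566259
Exact value: -0.567324
Error: 0.001064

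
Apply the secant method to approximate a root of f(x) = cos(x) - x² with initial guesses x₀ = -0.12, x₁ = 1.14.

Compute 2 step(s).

f(x) = cos(x) - x²
x₀ = -0.12, x₁ = 1.14

Secant formula: x_{n+1} = x_n - f(x_n)(x_n - x_{n-1})/(f(x_n) - f(x_{n-1}))

Iteration 1:
  f(-0.120000) = 0.978409
  f(1.140000) = -0.882005
  x_2 = 1.140000 - (-0.882005)×(1.140000 - (-0.120000))/(-0.882005 - 0.978409)
       = 0.542645
Iteration 2:
  f(1.140000) = -0.882005
  f(0.542645) = 0.561882
  x_3 = 0.542645 - 0.561882×(0.542645 - 1.140000)/(0.561882 - (-0.882005))
       = 0.775103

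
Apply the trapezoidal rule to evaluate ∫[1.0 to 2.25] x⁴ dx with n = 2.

f(x) = x⁴
a = 1.0, b = 2.25, n = 2
h = (b - a)/n = 0.625000

Trapezoidal rule: (h/2)[f(x₀) + 2f(x₁) + 2f(x₂) + ... + f(xₙ)]

x_0 = 1.0000, f(x_0) = 1.000000, coefficient = 1
x_1 = 1.6250, f(x_1) = 6.972900, coefficient = 2
x_2 = 2.2500, f(x_2) = 25.628906, coefficient = 1

I ≈ (0.625000/2) × 40.574707 = 12.679596
Exact value: 11.333008
Error: 1.346588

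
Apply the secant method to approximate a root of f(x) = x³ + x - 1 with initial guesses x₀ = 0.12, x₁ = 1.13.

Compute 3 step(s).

f(x) = x³ + x - 1
x₀ = 0.12, x₁ = 1.13

Secant formula: x_{n+1} = x_n - f(x_n)(x_n - x_{n-1})/(f(x_n) - f(x_{n-1}))

Iteration 1:
  f(0.120000) = -0.878272
  f(1.130000) = 1.572897
  x_2 = 1.130000 - 1.572897×(1.130000 - 0.120000)/(1.572897 - (-0.878272))
       = 0.481890
Iteration 2:
  f(1.130000) = 1.572897
  f(0.481890) = -0.406206
  x_3 = 0.481890 - (-0.406206)×(0.481890 - 1.130000)/(-0.406206 - 1.572897)
       = 0.614913
Iteration 3:
  f(0.481890) = -0.406206
  f(0.614913) = -0.152577
  x_4 = 0.614913 - (-0.152577)×(0.614913 - 0.481890)/(-0.152577 - (-0.406206))
       = 0.694936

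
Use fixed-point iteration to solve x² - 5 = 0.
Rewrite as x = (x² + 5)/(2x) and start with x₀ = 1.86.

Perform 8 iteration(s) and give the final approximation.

Equation: x² - 5 = 0
Fixed-point form: x = (x² + 5)/(2x)
x₀ = 1.86

x_1 = g(1.860000) = 2.274086
x_2 = g(2.274086) = 2.236386
x_3 = g(2.236386) = 2.236068
x_4 = g(2.236068) = 2.236068
x_5 = g(2.236068) = 2.236068
x_6 = g(2.236068) = 2.236068
x_7 = g(2.236068) = 2.236068
x_8 = g(2.236068) = 2.236068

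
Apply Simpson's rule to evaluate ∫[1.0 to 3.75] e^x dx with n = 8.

f(x) = e^x
a = 1.0, b = 3.75, n = 8
h = (b - a)/n = 0.343750

Simpson's rule: (h/3)[f(x₀) + 4f(x₁) + 2f(x₂) + ... + f(xₙ)]

x_0 = 1.0000, f(x_0) = 2.718282, coefficient = 1
x_1 = 1.3438, f(x_1) = 3.833392, coefficient = 4
x_2 = 1.6875, f(x_2) = 5.405949, coefficient = 2
x_3 = 2.0312, f(x_3) = 7.623610, coefficient = 4
x_4 = 2.3750, f(x_4) = 10.751013, coefficient = 2
x_5 = 2.7188, f(x_5) = 15.161359, coefficient = 4
x_6 = 3.0625, f(x_6) = 21.380943, coefficient = 2
x_7 = 3.4062, f(x_7) = 30.151962, coefficient = 4
x_8 = 3.7500, f(x_8) = 42.521082, coefficient = 1

I ≈ (0.343750/3) × 347.396464 = 39.805845
Exact value: 39.802800
Error: 0.003045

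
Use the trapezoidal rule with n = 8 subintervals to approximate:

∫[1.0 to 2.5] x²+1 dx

f(x) = x²+1
a = 1.0, b = 2.5, n = 8
h = (b - a)/n = 0.187500

Trapezoidal rule: (h/2)[f(x₀) + 2f(x₁) + 2f(x₂) + ... + f(xₙ)]

x_0 = 1.0000, f(x_0) = 2.000000, coefficient = 1
x_1 = 1.1875, f(x_1) = 2.410156, coefficient = 2
x_2 = 1.3750, f(x_2) = 2.890625, coefficient = 2
x_3 = 1.5625, f(x_3) = 3.441406, coefficient = 2
x_4 = 1.7500, f(x_4) = 4.062500, coefficient = 2
x_5 = 1.9375, f(x_5) = 4.753906, coefficient = 2
x_6 = 2.1250, f(x_6) = 5.515625, coefficient = 2
x_7 = 2.3125, f(x_7) = 6.347656, coefficient = 2
x_8 = 2.5000, f(x_8) = 7.250000, coefficient = 1

I ≈ (0.187500/2) × 68.093750 = 6.383789
Exact value: 6.375000
Error: 0.008789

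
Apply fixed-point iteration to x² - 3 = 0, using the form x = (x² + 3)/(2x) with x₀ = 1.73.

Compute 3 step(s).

Equation: x² - 3 = 0
Fixed-point form: x = (x² + 3)/(2x)
x₀ = 1.73

x_1 = g(1.730000) = 1.732052
x_2 = g(1.732052) = 1.732051
x_3 = g(1.732051) = 1.732051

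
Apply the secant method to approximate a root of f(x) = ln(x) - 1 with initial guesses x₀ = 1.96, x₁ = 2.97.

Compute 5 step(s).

f(x) = ln(x) - 1
x₀ = 1.96, x₁ = 2.97

Secant formula: x_{n+1} = x_n - f(x_n)(x_n - x_{n-1})/(f(x_n) - f(x_{n-1}))

Iteration 1:
  f(1.960000) = -0.327056
  f(2.970000) = 0.088562
  x_2 = 2.970000 - 0.088562×(2.970000 - 1.960000)/(0.088562 - (-0.327056))
       = 2.754784
Iteration 2:
  f(2.970000) = 0.088562
  f(2.754784) = 0.013339
  x_3 = 2.754784 - 0.013339×(2.754784 - 2.970000)/(0.013339 - 0.088562)
       = 2.716620
Iteration 3:
  f(2.754784) = 0.013339
  f(2.716620) = -0.000611
  x_4 = 2.716620 - (-0.000611)×(2.716620 - 2.754784)/(-0.000611 - 0.013339)
       = 2.718293
Iteration 4:
  f(2.716620) = -0.000611
  f(2.718293) = 0.000004
  x_5 = 2.718293 - 0.000004×(2.718293 - 2.716620)/(0.000004 - (-0.000611))
       = 2.718282
Iteration 5:
  f(2.718293) = 0.000004
  f(2.718282) = 0.000000
  x_6 = 2.718282 - 0.000000×(2.718282 - 2.718293)/(0.000000 - 0.000004)
       = 2.718282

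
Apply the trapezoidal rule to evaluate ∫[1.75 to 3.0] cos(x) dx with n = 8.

f(x) = cos(x)
a = 1.75, b = 3.0, n = 8
h = (b - a)/n = 0.156250

Trapezoidal rule: (h/2)[f(x₀) + 2f(x₁) + 2f(x₂) + ... + f(xₙ)]

x_0 = 1.7500, f(x_0) = -0.178246, coefficient = 1
x_1 = 1.9062, f(x_1) = -0.329198, coefficient = 2
x_2 = 2.0625, f(x_2) = -0.472128, coefficient = 2
x_3 = 2.2188, f(x_3) = -0.603556, coefficient = 2
x_4 = 2.3750, f(x_4) = -0.720278, coefficient = 2
x_5 = 2.5312, f(x_5) = -0.819452, coefficient = 2
x_6 = 2.6875, f(x_6) = -0.898659, coefficient = 2
x_7 = 2.8438, f(x_7) = -0.955972, coefficient = 2
x_8 = 3.0000, f(x_8) = -0.989992, coefficient = 1

I ≈ (0.156250/2) × -10.766725 = -0.841150
Exact value: -0.842866
Error: 0.001716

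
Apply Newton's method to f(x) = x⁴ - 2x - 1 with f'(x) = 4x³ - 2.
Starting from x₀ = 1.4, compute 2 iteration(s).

f(x) = x⁴ - 2x - 1
f'(x) = 4x³ - 2
x₀ = 1.4

Newton-Raphson formula: x_{n+1} = x_n - f(x_n)/f'(x_n)

Iteration 1:
  f(1.400000) = 0.041600
  f'(1.400000) = 8.976000
  x_1 = 1.400000 - 0.041600/8.976000 = 1.395365
Iteration 2:
  f(1.395365) = 0.000252
  f'(1.395365) = 8.867355
  x_2 = 1.395365 - 0.000252/8.867355 = 1.395337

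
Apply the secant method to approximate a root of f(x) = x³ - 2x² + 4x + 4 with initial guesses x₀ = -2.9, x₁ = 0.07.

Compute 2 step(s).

f(x) = x³ - 2x² + 4x + 4
x₀ = -2.9, x₁ = 0.07

Secant formula: x_{n+1} = x_n - f(x_n)(x_n - x_{n-1})/(f(x_n) - f(x_{n-1}))

Iteration 1:
  f(-2.900000) = -48.809000
  f(0.070000) = 4.270543
  x_2 = 0.070000 - 4.270543×(0.070000 - (-2.900000))/(4.270543 - (-48.809000))
       = -0.168953
Iteration 2:
  f(0.070000) = 4.270543
  f(-0.168953) = 3.262275
  x_3 = -0.168953 - 3.262275×(-0.168953 - 0.070000)/(3.262275 - 4.270543)
       = -0.942091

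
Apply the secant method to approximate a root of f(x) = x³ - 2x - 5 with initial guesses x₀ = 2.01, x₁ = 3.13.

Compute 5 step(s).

f(x) = x³ - 2x - 5
x₀ = 2.01, x₁ = 3.13

Secant formula: x_{n+1} = x_n - f(x_n)(x_n - x_{n-1})/(f(x_n) - f(x_{n-1}))

Iteration 1:
  f(2.010000) = -0.899399
  f(3.130000) = 19.404297
  x_2 = 3.130000 - 19.404297×(3.130000 - 2.010000)/(19.404297 - (-0.899399))
       = 2.059613
Iteration 2:
  f(3.130000) = 19.404297
  f(2.059613) = -0.382336
  x_3 = 2.059613 - (-0.382336)×(2.059613 - 3.130000)/(-0.382336 - 19.404297)
       = 2.080296
Iteration 3:
  f(2.059613) = -0.382336
  f(2.080296) = -0.157837
  x_4 = 2.080296 - (-0.157837)×(2.080296 - 2.059613)/(-0.157837 - (-0.382336))
       = 2.094838
Iteration 4:
  f(2.080296) = -0.157837
  f(2.094838) = 0.003194
  x_5 = 2.094838 - 0.003194×(2.094838 - 2.080296)/(0.003194 - (-0.157837))
       = 2.094549
Iteration 5:
  f(2.094838) = 0.003194
  f(2.094549) = -0.000026
  x_6 = 2.094549 - (-0.000026)×(2.094549 - 2.094838)/(-0.000026 - 0.003194)
       = 2.094551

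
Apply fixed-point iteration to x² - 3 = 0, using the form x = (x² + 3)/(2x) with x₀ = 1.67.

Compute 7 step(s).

Equation: x² - 3 = 0
Fixed-point form: x = (x² + 3)/(2x)
x₀ = 1.67

x_1 = g(1.670000) = 1.733204
x_2 = g(1.733204) = 1.732051
x_3 = g(1.732051) = 1.732051
x_4 = g(1.732051) = 1.732051
x_5 = g(1.732051) = 1.732051
x_6 = g(1.732051) = 1.732051
x_7 = g(1.732051) = 1.732051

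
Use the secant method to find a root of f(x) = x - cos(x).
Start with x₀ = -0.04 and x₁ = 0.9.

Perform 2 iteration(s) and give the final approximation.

f(x) = x - cos(x)
x₀ = -0.04, x₁ = 0.9

Secant formula: x_{n+1} = x_n - f(x_n)(x_n - x_{n-1})/(f(x_n) - f(x_{n-1}))

Iteration 1:
  f(-0.040000) = -1.039200
  f(0.900000) = 0.278390
  x_2 = 0.900000 - 0.278390×(0.900000 - (-0.040000))/(0.278390 - (-1.039200))
       = 0.701390
Iteration 2:
  f(0.900000) = 0.278390
  f(0.701390) = -0.062556
  x_3 = 0.701390 - (-0.062556)×(0.701390 - 0.900000)/(-0.062556 - 0.278390)
       = 0.737831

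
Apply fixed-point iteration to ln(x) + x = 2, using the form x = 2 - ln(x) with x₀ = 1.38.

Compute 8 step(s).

Equation: ln(x) + x = 2
Fixed-point form: x = 2 - ln(x)
x₀ = 1.38

x_1 = g(1.380000) = 1.677917
x_2 = g(1.677917) = 1.482447
x_3 = g(1.482447) = 1.606306
x_4 = g(1.606306) = 1.526063
x_5 = g(1.526063) = 1.577309
x_6 = g(1.577309) = 1.544280
x_7 = g(1.544280) = 1.565442
x_8 = g(1.565442) = 1.551832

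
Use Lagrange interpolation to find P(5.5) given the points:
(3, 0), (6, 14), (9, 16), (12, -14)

Lagrange interpolation formula:
P(x) = Σ yᵢ × Lᵢ(x)
where Lᵢ(x) = Π_{j≠i} (x - xⱼ)/(xᵢ - xⱼ)

L_0(5.5) = (5.5 - 6)/(3 - 6) × (5.5 - 9)/(3 - 9) × (5.5 - 12)/(3 - 12) = 0.070216
L_1(5.5) = (5.5 - 3)/(6 - 3) × (5.5 - 9)/(6 - 9) × (5.5 - 12)/(6 - 12) = 1.053241
L_2(5.5) = (5.5 - 3)/(9 - 3) × (5.5 - 6)/(9 - 6) × (5.5 - 12)/(9 - 12) = -0.150463
L_3(5.5) = (5.5 - 3)/(12 - 3) × (5.5 - 6)/(12 - 6) × (5.5 - 9)/(12 - 9) = 0.027006

P(5.5) = 0×L_0(5.5) + 14×L_1(5.5) + 16×L_2(5.5) + (-14)×L_3(5.5)
P(5.5) = 11.959877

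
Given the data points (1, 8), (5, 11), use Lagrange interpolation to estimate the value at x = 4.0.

Lagrange interpolation formula:
P(x) = Σ yᵢ × Lᵢ(x)
where Lᵢ(x) = Π_{j≠i} (x - xⱼ)/(xᵢ - xⱼ)

L_0(4.0) = (4.0 - 5)/(1 - 5) = 0.250000
L_1(4.0) = (4.0 - 1)/(5 - 1) = 0.750000

P(4.0) = 8×L_0(4.0) + 11×L_1(4.0)
P(4.0) = 10.250000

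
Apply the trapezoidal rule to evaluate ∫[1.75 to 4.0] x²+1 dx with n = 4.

f(x) = x²+1
a = 1.75, b = 4.0, n = 4
h = (b - a)/n = 0.562500

Trapezoidal rule: (h/2)[f(x₀) + 2f(x₁) + 2f(x₂) + ... + f(xₙ)]

x_0 = 1.7500, f(x_0) = 4.062500, coefficient = 1
x_1 = 2.3125, f(x_1) = 6.347656, coefficient = 2
x_2 = 2.8750, f(x_2) = 9.265625, coefficient = 2
x_3 = 3.4375, f(x_3) = 12.816406, coefficient = 2
x_4 = 4.0000, f(x_4) = 17.000000, coefficient = 1

I ≈ (0.562500/2) × 77.921875 = 21.915527
Exact value: 21.796875
Error: 0.118652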